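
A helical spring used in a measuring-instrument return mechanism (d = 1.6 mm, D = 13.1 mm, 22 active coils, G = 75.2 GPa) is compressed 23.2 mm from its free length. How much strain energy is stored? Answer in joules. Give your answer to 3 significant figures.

k = Gd⁴/(8D³N_a) = (75.2×10³)(1.6⁴)/(8·13.1³·22) = 1.2456 N/mm
U = ½kδ² = 0.5 × 1.2456 × 23.2² = 335.21 N·mm = 0.33521 J

0.335 J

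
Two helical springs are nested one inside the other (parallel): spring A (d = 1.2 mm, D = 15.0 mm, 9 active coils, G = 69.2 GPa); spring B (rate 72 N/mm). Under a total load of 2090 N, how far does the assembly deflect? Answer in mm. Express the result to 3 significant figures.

28.8 mm

k_A = Gd⁴/(8D³N_a) = (69.2×10³)(1.2⁴)/(8·15.0³·9) = 0.59051 N/mm
Parallel: k_eq = 0.59051 + 72 = 72.591 N/mm
δ = F/k_eq = 2090/72.591 = 28.792 mm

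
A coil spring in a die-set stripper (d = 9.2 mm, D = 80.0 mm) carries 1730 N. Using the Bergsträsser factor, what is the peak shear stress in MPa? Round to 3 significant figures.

524 MPa

Spring index C = D/d = 80.0/9.2 = 8.6957
K_B = (4C+2)/(4C−3) = 36.783/31.783 = 1.1573
τ₀ = 8FD/(πd³) = 8·1730·80.0/(π·9.2³) = 1.1072e+06/2446.3 = 452.6 MPa
τ_max = K·τ₀ = 1.1573 × 452.6 = 523.8 MPa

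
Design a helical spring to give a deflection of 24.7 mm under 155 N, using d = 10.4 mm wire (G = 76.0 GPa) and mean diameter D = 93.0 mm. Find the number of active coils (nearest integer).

22

Required rate k = F/δ = 155/24.7 = 6.2753 N/mm
N_a = Gd⁴/(8D³k) = (76.0×10³ × 10.4⁴)/(8 × 93.0³ × 6.2753)
    = 8.89093e+08 / 4.03807e+07 = 22.02 → 22 coils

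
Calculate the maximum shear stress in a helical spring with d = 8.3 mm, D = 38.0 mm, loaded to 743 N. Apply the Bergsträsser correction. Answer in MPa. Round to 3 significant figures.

Spring index C = D/d = 38.0/8.3 = 4.5783
K_B = (4C+2)/(4C−3) = 20.313/15.313 = 1.3265
τ₀ = 8FD/(πd³) = 8·743·38.0/(π·8.3³) = 225872/1796.3 = 125.74 MPa
τ_max = K·τ₀ = 1.3265 × 125.74 = 166.8 MPa

167 MPa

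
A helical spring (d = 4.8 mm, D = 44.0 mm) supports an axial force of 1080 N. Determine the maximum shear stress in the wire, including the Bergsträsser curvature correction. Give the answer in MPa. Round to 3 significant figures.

Spring index C = D/d = 44.0/4.8 = 9.1667
K_B = (4C+2)/(4C−3) = 38.667/33.667 = 1.1485
τ₀ = 8FD/(πd³) = 8·1080·44.0/(π·4.8³) = 380160/347.44 = 1094.2 MPa
τ_max = K·τ₀ = 1.1485 × 1094.2 = 1256.7 MPa

1260 MPa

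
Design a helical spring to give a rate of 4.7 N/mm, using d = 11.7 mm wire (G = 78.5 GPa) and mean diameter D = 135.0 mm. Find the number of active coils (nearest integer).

N_a = Gd⁴/(8D³k) = (78.5×10³ × 11.7⁴)/(8 × 135.0³ × 4.7)
    = 1.471e+09 / 9.25101e+07 = 15.9 → 16 coils

16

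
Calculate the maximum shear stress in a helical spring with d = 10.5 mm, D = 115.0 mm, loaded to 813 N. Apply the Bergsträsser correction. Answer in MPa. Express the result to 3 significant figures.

Spring index C = D/d = 115.0/10.5 = 10.9524
K_B = (4C+2)/(4C−3) = 45.810/40.810 = 1.1225
τ₀ = 8FD/(πd³) = 8·813·115.0/(π·10.5³) = 747960/3636.8 = 205.67 MPa
τ_max = K·τ₀ = 1.1225 × 205.67 = 230.86 MPa

231 MPa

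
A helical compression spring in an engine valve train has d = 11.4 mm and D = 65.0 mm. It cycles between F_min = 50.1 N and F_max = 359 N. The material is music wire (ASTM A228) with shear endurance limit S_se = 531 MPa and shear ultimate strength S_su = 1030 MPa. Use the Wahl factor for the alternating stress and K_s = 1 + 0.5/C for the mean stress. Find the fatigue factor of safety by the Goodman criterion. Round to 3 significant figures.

C = D/d = 65.0/11.4 = 5.7018; K_W = (4C−1)/(4C−4)+0.615/C = 1.2674; K_s = 1+0.5/C = 1.0877
F_a = (F_max−F_min)/2 = 154.45 N; F_m = (F_max+F_min)/2 = 204.55 N
τ_a = K_W·8F_aD/(πd³) = 1.2674 × 17.255 = 21.869 MPa
τ_m = K_s·8F_mD/(πd³) = 1.0877 × 22.853 = 24.857 MPa
Goodman: 1/n_f = τ_a/S_se + τ_m/S_su = 21.869/531 + 24.857/1030 = 0.04118 + 0.02413 = 0.065318
n_f = 1/0.065318 = 15.31

15.3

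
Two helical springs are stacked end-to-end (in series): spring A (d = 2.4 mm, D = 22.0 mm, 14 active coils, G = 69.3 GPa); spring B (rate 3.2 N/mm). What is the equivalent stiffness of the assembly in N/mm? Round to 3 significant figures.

k_A = Gd⁴/(8D³N_a) = (69.3×10³)(2.4⁴)/(8·22.0³·14) = 1.9279 N/mm
Series: 1/k_eq = 1/1.9279 + 1/3.2 = 0.83119; k_eq = 1.2031 N/mm

1.20 N/mm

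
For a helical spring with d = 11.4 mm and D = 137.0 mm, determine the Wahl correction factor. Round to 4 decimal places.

1.1192

C = D/d = 137.0/11.4 = 12.0175
K_W = (4C−1)/(4C−4) + 0.615/C = 47.070/44.070 + 0.0512 = 1.1192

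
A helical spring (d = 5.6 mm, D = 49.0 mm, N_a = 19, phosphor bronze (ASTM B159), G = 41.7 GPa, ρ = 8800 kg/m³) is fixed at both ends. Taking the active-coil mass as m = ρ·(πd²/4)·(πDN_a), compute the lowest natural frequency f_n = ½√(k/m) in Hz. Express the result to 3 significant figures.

k = Gd⁴/(8D³N_a) = (41.7×10³)(5.6⁴)/(8·49.0³·19) = 2.2933 N/mm = 2293.3 N/m
Wire length L = πDN_a = π·49.0·19 = 2924.8 mm
m = ρ·(πd²/4)·L = 8800 × 24.63×10⁻⁶ m² × 2.9248 m = 0.63394 kg
f_n = ½√(k/m) = 0.5·√(2293.3/0.63394) = 0.5·√(3617.5) = 30.073 Hz

30.1 Hz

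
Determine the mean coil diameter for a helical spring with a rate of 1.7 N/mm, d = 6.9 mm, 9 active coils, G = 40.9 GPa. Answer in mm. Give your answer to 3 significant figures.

D = (Gd⁴/(8N_a·k))^(1/3) = (40.9×10³·6.9⁴/(8·9·1.7))^(1/3)
  = (757423)^(1/3) = 91.1548 mm

91.2 mm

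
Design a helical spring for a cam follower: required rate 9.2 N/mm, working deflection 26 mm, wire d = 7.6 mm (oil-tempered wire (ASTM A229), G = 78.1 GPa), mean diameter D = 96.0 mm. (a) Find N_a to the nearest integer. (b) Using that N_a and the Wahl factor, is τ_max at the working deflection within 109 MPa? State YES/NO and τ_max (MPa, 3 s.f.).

N_a = Gd⁴/(8D³k) = (78.1×10³)(7.6⁴)/(8·96.0³·9.2) = 4.001 → N_a = 4
Actual rate k = Gd⁴/(8D³·4) = 9.2033 N/mm
Working load F = kδ = 9.2033·26 = 239.28 N
C = 96.0/7.6 = 12.6316; K_W = (4C−1)/(4C−4)+0.615/C = 1.1132
τ_max = K_W·8FD/(πd³) = 1.1132·133.26 = 148.34 MPa
τ_max > 109 MPa → exceeds allowable

(a) 4 coils; (b) NO, τ_max = 148 MPa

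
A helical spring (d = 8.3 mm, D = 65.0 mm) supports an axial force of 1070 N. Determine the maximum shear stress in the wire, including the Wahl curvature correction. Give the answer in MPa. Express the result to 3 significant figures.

368 MPa

Spring index C = D/d = 65.0/8.3 = 7.8313
K_W = (4C−1)/(4C−4) + 0.615/C = 30.325/27.325 + 0.0785 = 1.1883
τ₀ = 8FD/(πd³) = 8·1070·65.0/(π·8.3³) = 556400/1796.3 = 309.74 MPa
τ_max = K·τ₀ = 1.1883 × 309.74 = 368.07 MPa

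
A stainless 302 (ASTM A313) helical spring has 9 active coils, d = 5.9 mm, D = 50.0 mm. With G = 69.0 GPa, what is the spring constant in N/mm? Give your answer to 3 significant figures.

k = Gd⁴/(8D³N_a) = (69.0×10³ × 5.9⁴) / (8 × 50.0³ × 9)
  = 8.36098e+07 / 9e+06 = 9.29 N/mm

9.29 N/mm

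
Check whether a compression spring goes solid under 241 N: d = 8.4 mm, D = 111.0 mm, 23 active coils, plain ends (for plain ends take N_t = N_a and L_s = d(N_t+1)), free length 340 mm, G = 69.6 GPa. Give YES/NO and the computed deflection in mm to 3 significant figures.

YES, δ = 175 mm

k = Gd⁴/(8D³N_a) = (69.6×10³)(8.4⁴)/(8·111.0³·23) = 1.377 N/mm
N_t = 23; L_s = 8.4·24 = 201.6 mm; δ_solid = L₀ − L_s = 340 − 201.6 = 138.4 mm
δ = F/k = 241/1.377 = 175.02 mm
δ ≥ δ_solid → spring goes solid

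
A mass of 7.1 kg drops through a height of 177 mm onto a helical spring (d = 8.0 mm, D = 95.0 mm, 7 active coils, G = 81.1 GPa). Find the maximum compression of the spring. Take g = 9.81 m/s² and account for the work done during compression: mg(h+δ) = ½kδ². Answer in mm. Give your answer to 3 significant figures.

k = Gd⁴/(8D³N_a) = (81.1×10³)(8.0⁴)/(8·95.0³·7) = 6.9187 N/mm
W = mg = 7.1 × 9.81 = 69.651 N
½kδ² − Wδ − Wh = 0 → δ = (W + √(W² + 2kWh))/k
δ = (69.651 + √(4851.3 + 170590))/6.9187 = (69.651 + 418.86)/6.9187 = 70.607 mm

70.6 mm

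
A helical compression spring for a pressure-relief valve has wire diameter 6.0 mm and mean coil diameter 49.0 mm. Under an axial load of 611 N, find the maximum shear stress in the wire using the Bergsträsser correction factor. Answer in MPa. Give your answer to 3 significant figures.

412 MPa

Spring index C = D/d = 49.0/6.0 = 8.1667
K_B = (4C+2)/(4C−3) = 34.667/29.667 = 1.1685
τ₀ = 8FD/(πd³) = 8·611·49.0/(π·6.0³) = 239512/678.58 = 352.96 MPa
τ_max = K·τ₀ = 1.1685 × 352.96 = 412.45 MPa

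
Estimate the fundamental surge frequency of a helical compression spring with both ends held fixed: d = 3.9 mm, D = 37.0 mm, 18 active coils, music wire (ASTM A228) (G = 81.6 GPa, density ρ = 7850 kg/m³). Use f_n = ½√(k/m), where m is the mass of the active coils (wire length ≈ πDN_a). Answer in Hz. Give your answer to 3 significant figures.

k = Gd⁴/(8D³N_a) = (81.6×10³)(3.9⁴)/(8·37.0³·18) = 2.5881 N/mm = 2588.1 N/m
Wire length L = πDN_a = π·37.0·18 = 2092.3 mm
m = ρ·(πd²/4)·L = 7850 × 11.946×10⁻⁶ m² × 2.0923 m = 0.19621 kg
f_n = ½√(k/m) = 0.5·√(2588.1/0.19621) = 0.5·√(13191) = 57.425 Hz

57.4 Hz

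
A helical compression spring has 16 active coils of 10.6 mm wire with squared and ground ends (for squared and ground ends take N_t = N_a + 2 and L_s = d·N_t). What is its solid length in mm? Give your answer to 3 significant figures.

191 mm

squared and ground ends: N_t = N_a + 2 = 16 + 2 = 18
L_s = d·N_t = 10.6 × 18 = 190.8 mm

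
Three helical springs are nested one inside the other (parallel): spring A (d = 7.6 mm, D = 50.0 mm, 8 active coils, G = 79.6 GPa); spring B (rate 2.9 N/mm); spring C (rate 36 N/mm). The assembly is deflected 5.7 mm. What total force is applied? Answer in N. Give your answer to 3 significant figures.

411 N

k_A = Gd⁴/(8D³N_a) = (79.6×10³)(7.6⁴)/(8·50.0³·8) = 33.195 N/mm
Parallel: k_eq = 33.195 + 2.9 + 36 = 72.095 N/mm
F = k_eq·δ = 72.095·5.7 = 410.94 N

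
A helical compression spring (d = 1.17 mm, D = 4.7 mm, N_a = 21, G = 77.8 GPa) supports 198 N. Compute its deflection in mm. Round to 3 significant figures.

23.7 mm

k = Gd⁴/(8D³N_a) = (77.8×10³)(1.17⁴)/(8·4.7³·21) = 8.3583 N/mm
δ = F/k = 198 / 8.3583 = 23.689 mm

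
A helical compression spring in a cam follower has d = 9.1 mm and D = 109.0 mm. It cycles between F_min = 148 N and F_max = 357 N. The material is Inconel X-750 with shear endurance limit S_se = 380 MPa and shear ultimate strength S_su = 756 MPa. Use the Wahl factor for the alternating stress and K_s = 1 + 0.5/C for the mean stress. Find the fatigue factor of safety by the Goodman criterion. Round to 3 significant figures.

4.14

C = D/d = 109.0/9.1 = 11.9780; K_W = (4C−1)/(4C−4)+0.615/C = 1.1197; K_s = 1+0.5/C = 1.0417
F_a = (F_max−F_min)/2 = 104.5 N; F_m = (F_max+F_min)/2 = 252.5 N
τ_a = K_W·8F_aD/(πd³) = 1.1197 × 38.491 = 43.097 MPa
τ_m = K_s·8F_mD/(πd³) = 1.0417 × 93.004 = 96.887 MPa
Goodman: 1/n_f = τ_a/S_se + τ_m/S_su = 43.097/380 + 96.887/756 = 0.11341 + 0.12816 = 0.24157
n_f = 1/0.24157 = 4.14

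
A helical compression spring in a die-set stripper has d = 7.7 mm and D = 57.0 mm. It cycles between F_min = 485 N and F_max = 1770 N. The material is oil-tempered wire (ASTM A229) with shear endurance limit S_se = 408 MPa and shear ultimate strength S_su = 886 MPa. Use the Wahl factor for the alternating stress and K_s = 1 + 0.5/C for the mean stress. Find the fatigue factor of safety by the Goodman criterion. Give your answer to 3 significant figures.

C = D/d = 57.0/7.7 = 7.4026; K_W = (4C−1)/(4C−4)+0.615/C = 1.2002; K_s = 1+0.5/C = 1.0675
F_a = (F_max−F_min)/2 = 642.5 N; F_m = (F_max+F_min)/2 = 1127.5 N
τ_a = K_W·8F_aD/(πd³) = 1.2002 × 204.28 = 245.18 MPa
τ_m = K_s·8F_mD/(πd³) = 1.0675 × 358.48 = 382.69 MPa
Goodman: 1/n_f = τ_a/S_se + τ_m/S_su = 245.18/408 + 382.69/886 = 0.60092 + 0.43193 = 1.0328
n_f = 1/1.0328 = 0.9682

0.968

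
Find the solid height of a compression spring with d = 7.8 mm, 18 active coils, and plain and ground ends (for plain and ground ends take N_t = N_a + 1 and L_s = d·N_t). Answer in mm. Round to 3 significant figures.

plain and ground ends: N_t = N_a + 1 = 18 + 1 = 19
L_s = d·N_t = 7.8 × 19 = 148.2 mm

148 mm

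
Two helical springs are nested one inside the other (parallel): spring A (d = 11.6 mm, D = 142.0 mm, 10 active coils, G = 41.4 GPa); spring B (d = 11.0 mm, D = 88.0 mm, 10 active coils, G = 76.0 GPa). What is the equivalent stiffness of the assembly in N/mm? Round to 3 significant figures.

23.7 N/mm

k_A = Gd⁴/(8D³N_a) = (41.4×10³)(11.6⁴)/(8·142.0³·10) = 3.2725 N/mm
k_B = Gd⁴/(8D³N_a) = (76.0×10³)(11.0⁴)/(8·88.0³·10) = 20.41 N/mm
Parallel: k_eq = 3.2725 + 20.41 = 23.683 N/mm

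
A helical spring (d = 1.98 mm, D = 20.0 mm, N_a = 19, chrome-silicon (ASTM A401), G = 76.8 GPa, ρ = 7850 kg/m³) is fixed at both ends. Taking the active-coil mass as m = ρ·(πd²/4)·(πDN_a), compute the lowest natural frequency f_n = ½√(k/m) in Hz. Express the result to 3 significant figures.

k = Gd⁴/(8D³N_a) = (76.8×10³)(1.98⁴)/(8·20.0³·19) = 0.97071 N/mm = 970.71 N/m
Wire length L = πDN_a = π·20.0·19 = 1193.8 mm
m = ρ·(πd²/4)·L = 7850 × 3.0791×10⁻⁶ m² × 1.1938 m = 0.028855 kg
f_n = ½√(k/m) = 0.5·√(970.71/0.028855) = 0.5·√(33641) = 91.707 Hz

91.7 Hz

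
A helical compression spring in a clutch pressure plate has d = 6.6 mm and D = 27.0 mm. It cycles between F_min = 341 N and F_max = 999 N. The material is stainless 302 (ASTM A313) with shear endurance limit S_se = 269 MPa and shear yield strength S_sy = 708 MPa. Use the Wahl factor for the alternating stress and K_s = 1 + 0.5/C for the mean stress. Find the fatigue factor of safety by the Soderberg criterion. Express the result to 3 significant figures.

C = D/d = 27.0/6.6 = 4.0909; K_W = (4C−1)/(4C−4)+0.615/C = 1.3930; K_s = 1+0.5/C = 1.1222
F_a = (F_max−F_min)/2 = 329 N; F_m = (F_max+F_min)/2 = 670 N
τ_a = K_W·8F_aD/(πd³) = 1.3930 × 78.681 = 109.6 MPa
τ_m = K_s·8F_mD/(πd³) = 1.1222 × 160.23 = 179.81 MPa
Soderberg: 1/n_f = τ_a/S_se + τ_m/S_sy = 109.6/269 + 179.81/708 = 0.40744 + 0.25398 = 0.66141
n_f = 1/0.66141 = 1.512

1.51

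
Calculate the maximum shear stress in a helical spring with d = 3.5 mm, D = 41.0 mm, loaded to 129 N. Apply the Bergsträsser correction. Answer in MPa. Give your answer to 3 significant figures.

Spring index C = D/d = 41.0/3.5 = 11.7143
K_B = (4C+2)/(4C−3) = 48.857/43.857 = 1.1140
τ₀ = 8FD/(πd³) = 8·129·41.0/(π·3.5³) = 42312/134.7 = 314.13 MPa
τ_max = K·τ₀ = 1.1140 × 314.13 = 349.94 MPa

350 MPa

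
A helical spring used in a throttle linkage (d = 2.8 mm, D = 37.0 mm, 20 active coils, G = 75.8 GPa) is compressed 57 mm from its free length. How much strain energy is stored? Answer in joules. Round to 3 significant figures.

0.934 J

k = Gd⁴/(8D³N_a) = (75.8×10³)(2.8⁴)/(8·37.0³·20) = 0.57488 N/mm
U = ½kδ² = 0.5 × 0.57488 × 57² = 933.89 N·mm = 0.93389 J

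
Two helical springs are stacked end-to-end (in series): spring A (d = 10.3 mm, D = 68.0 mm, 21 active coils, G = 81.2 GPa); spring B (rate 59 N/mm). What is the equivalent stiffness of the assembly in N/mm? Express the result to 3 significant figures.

13.4 N/mm

k_A = Gd⁴/(8D³N_a) = (81.2×10³)(10.3⁴)/(8·68.0³·21) = 17.301 N/mm
Series: 1/k_eq = 1/17.301 + 1/59 = 0.07475; k_eq = 13.378 N/mm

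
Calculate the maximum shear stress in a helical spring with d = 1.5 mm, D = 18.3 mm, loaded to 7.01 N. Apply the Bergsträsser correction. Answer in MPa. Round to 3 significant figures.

107 MPa

Spring index C = D/d = 18.3/1.5 = 12.2000
K_B = (4C+2)/(4C−3) = 50.800/45.800 = 1.1092
τ₀ = 8FD/(πd³) = 8·7.01·18.3/(π·1.5³) = 1026.26/10.603 = 96.791 MPa
τ_max = K·τ₀ = 1.1092 × 96.791 = 107.36 MPa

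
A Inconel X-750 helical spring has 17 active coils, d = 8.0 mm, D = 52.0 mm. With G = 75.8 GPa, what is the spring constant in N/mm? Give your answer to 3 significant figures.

k = Gd⁴/(8D³N_a) = (75.8×10³ × 8.0⁴) / (8 × 52.0³ × 17)
  = 3.10477e+08 / 1.91227e+07 = 16.236 N/mm

16.2 N/mm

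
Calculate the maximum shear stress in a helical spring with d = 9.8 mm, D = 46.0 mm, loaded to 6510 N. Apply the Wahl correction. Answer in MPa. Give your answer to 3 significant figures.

1080 MPa

Spring index C = D/d = 46.0/9.8 = 4.6939
K_W = (4C−1)/(4C−4) + 0.615/C = 17.776/14.776 + 0.1310 = 1.3341
τ₀ = 8FD/(πd³) = 8·6510·46.0/(π·9.8³) = 2.39568e+06/2956.8 = 810.22 MPa
τ_max = K·τ₀ = 1.3341 × 810.22 = 1080.9 MPa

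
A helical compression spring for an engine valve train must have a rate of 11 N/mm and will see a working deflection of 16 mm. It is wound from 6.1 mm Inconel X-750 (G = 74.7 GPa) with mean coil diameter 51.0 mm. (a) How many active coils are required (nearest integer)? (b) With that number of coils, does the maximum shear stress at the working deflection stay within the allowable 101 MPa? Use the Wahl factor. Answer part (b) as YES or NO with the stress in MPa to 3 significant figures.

(a) 9 coils; (b) NO, τ_max = 117 MPa

N_a = Gd⁴/(8D³k) = (74.7×10³)(6.1⁴)/(8·51.0³·11) = 8.86 → N_a = 9
Actual rate k = Gd⁴/(8D³·9) = 10.829 N/mm
Working load F = kδ = 10.829·16 = 173.27 N
C = 51.0/6.1 = 8.3607; K_W = (4C−1)/(4C−4)+0.615/C = 1.1755
τ_max = K_W·8FD/(πd³) = 1.1755·99.137 = 116.53 MPa
τ_max > 101 MPa → exceeds allowable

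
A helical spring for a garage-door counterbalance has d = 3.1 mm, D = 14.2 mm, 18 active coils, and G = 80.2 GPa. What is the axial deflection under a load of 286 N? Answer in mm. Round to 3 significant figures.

15.9 mm

k = Gd⁴/(8D³N_a) = (80.2×10³)(3.1⁴)/(8·14.2³·18) = 17.964 N/mm
δ = F/k = 286 / 17.964 = 15.921 mm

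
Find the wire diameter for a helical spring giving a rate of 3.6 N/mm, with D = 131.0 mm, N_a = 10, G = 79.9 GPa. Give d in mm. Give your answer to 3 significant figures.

9.49 mm

d = (8D³N_a·k / G)^(1/4) = (8·131.0³·10·3.6 / (79.9×10³))^0.25
  = (8103.3)^0.25 = 9.4878 mm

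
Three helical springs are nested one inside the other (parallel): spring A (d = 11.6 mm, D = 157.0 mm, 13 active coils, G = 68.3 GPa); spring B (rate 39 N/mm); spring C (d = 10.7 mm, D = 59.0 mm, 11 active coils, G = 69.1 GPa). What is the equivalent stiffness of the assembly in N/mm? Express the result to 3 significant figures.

k_A = Gd⁴/(8D³N_a) = (68.3×10³)(11.6⁴)/(8·157.0³·13) = 3.0727 N/mm
k_C = Gd⁴/(8D³N_a) = (69.1×10³)(10.7⁴)/(8·59.0³·11) = 50.116 N/mm
Parallel: k_eq = 3.0727 + 39 + 50.116 = 92.188 N/mm

92.2 N/mm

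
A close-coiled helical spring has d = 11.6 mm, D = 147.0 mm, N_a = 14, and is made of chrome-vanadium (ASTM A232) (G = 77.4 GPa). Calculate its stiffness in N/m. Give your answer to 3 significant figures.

k = Gd⁴/(8D³N_a) = (77.4×10³ × 11.6⁴) / (8 × 147.0³ × 14)
  = 1.40143e+09 / 3.55771e+08 = 3.9392 N/mm = 3939.2 N/m

3940 N/m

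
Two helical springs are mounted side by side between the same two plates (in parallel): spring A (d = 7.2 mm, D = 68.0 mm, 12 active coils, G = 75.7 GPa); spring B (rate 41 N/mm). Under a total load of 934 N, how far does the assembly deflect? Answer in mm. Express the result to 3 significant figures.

19.6 mm

k_A = Gd⁴/(8D³N_a) = (75.7×10³)(7.2⁴)/(8·68.0³·12) = 6.7395 N/mm
Parallel: k_eq = 6.7395 + 41 = 47.74 N/mm
δ = F/k_eq = 934/47.74 = 19.565 mm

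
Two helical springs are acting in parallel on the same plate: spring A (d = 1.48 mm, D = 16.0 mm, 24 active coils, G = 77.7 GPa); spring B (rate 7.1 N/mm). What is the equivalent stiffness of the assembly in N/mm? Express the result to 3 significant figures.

7.57 N/mm

k_A = Gd⁴/(8D³N_a) = (77.7×10³)(1.48⁴)/(8·16.0³·24) = 0.47403 N/mm
Parallel: k_eq = 0.47403 + 7.1 = 7.574 N/mm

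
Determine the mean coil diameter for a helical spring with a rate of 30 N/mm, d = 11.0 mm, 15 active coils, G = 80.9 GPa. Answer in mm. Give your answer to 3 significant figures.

69.0 mm

D = (Gd⁴/(8N_a·k))^(1/3) = (80.9×10³·11.0⁴/(8·15·30))^(1/3)
  = (329016)^(1/3) = 69.0355 mm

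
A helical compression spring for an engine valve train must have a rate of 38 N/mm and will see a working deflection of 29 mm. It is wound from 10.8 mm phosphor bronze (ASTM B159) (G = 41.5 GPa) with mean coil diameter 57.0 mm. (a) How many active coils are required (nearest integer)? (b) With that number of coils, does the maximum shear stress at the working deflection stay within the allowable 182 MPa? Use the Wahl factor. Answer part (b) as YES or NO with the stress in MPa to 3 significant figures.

(a) 10 coils; (b) YES, τ_max = 165 MPa

N_a = Gd⁴/(8D³k) = (41.5×10³)(10.8⁴)/(8·57.0³·38) = 10.03 → N_a = 10
Actual rate k = Gd⁴/(8D³·10) = 38.109 N/mm
Working load F = kδ = 38.109·29 = 1105.2 N
C = 57.0/10.8 = 5.2778; K_W = (4C−1)/(4C−4)+0.615/C = 1.2919
τ_max = K_W·8FD/(πd³) = 1.2919·127.34 = 164.51 MPa
τ_max ≤ 182 MPa → acceptable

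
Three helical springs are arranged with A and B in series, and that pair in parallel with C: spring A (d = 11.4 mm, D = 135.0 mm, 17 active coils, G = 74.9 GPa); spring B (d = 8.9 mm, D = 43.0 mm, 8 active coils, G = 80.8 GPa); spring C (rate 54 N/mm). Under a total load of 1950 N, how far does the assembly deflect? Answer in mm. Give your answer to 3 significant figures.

k_A = Gd⁴/(8D³N_a) = (74.9×10³)(11.4⁴)/(8·135.0³·17) = 3.7806 N/mm
k_B = Gd⁴/(8D³N_a) = (80.8×10³)(8.9⁴)/(8·43.0³·8) = 99.629 N/mm
Springs A,B series: k_AB = 1/(1/3.7806+1/99.629) = 3.6424 N/mm; parallel with C: k_eq = 3.6424+54 = 57.642 N/mm
δ = F/k_eq = 1950/57.642 = 33.829 mm

33.8 mm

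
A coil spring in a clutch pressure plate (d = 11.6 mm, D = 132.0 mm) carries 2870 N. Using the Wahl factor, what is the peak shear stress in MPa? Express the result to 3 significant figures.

Spring index C = D/d = 132.0/11.6 = 11.3793
K_W = (4C−1)/(4C−4) + 0.615/C = 44.517/41.517 + 0.0540 = 1.1263
τ₀ = 8FD/(πd³) = 8·2870·132.0/(π·11.6³) = 3.03072e+06/4903.7 = 618.05 MPa
τ_max = K·τ₀ = 1.1263 × 618.05 = 696.11 MPa

696 MPa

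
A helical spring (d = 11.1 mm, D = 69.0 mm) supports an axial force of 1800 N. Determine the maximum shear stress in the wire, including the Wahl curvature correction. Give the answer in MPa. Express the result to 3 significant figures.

287 MPa

Spring index C = D/d = 69.0/11.1 = 6.2162
K_W = (4C−1)/(4C−4) + 0.615/C = 23.865/20.865 + 0.0989 = 1.2427
τ₀ = 8FD/(πd³) = 8·1800·69.0/(π·11.1³) = 993600/4296.5 = 231.26 MPa
τ_max = K·τ₀ = 1.2427 × 231.26 = 287.39 MPa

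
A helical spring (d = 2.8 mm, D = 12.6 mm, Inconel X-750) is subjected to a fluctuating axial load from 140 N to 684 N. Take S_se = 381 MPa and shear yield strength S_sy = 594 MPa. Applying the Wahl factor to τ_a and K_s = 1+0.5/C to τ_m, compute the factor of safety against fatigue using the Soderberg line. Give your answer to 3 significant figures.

0.394

C = D/d = 12.6/2.8 = 4.5000; K_W = (4C−1)/(4C−4)+0.615/C = 1.3510; K_s = 1+0.5/C = 1.1111
F_a = (F_max−F_min)/2 = 272 N; F_m = (F_max+F_min)/2 = 412 N
τ_a = K_W·8F_aD/(πd³) = 1.3510 × 397.56 = 537.09 MPa
τ_m = K_s·8F_mD/(πd³) = 1.1111 × 602.19 = 669.1 MPa
Soderberg: 1/n_f = τ_a/S_se + τ_m/S_sy = 537.09/381 + 669.1/594 = 1.40968 + 1.12643 = 2.5361
n_f = 1/2.5361 = 0.3943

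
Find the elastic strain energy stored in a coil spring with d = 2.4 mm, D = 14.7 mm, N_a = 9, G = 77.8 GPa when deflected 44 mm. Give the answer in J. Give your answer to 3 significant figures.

k = Gd⁴/(8D³N_a) = (77.8×10³)(2.4⁴)/(8·14.7³·9) = 11.286 N/mm
U = ½kδ² = 0.5 × 11.286 × 44² = 10925 N·mm = 10.925 J

10.9 J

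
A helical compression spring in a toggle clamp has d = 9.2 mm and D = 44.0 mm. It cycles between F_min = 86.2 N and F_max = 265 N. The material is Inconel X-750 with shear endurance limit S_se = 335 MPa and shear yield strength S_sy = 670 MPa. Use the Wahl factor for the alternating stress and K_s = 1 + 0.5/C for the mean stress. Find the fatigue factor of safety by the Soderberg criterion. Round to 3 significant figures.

10.8

C = D/d = 44.0/9.2 = 4.7826; K_W = (4C−1)/(4C−4)+0.615/C = 1.3269; K_s = 1+0.5/C = 1.1045
F_a = (F_max−F_min)/2 = 89.4 N; F_m = (F_max+F_min)/2 = 175.6 N
τ_a = K_W·8F_aD/(πd³) = 1.3269 × 12.864 = 17.068 MPa
τ_m = K_s·8F_mD/(πd³) = 1.1045 × 25.267 = 27.909 MPa
Soderberg: 1/n_f = τ_a/S_se + τ_m/S_sy = 17.068/335 + 27.909/670 = 0.05095 + 0.04165 = 0.092605
n_f = 1/0.092605 = 10.8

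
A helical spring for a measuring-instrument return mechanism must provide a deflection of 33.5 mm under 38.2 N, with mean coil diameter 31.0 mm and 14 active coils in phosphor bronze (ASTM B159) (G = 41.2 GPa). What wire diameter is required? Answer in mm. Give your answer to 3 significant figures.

3.10 mm

Required rate k = F/δ = 38.2/33.5 = 1.1403 N/mm
d = (8D³N_a·k / G)^(1/4) = (8·31.0³·14·1.1403 / (41.2×10³))^0.25
  = (92.347)^0.25 = 3.1000 mm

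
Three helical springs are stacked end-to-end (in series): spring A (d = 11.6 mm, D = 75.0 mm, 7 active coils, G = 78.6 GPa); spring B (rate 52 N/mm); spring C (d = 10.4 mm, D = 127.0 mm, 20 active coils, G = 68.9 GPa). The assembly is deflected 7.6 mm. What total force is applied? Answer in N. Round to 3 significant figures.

17.2 N

k_A = Gd⁴/(8D³N_a) = (78.6×10³)(11.6⁴)/(8·75.0³·7) = 60.24 N/mm
k_C = Gd⁴/(8D³N_a) = (68.9×10³)(10.4⁴)/(8·127.0³·20) = 2.4594 N/mm
Series: 1/k_eq = 1/60.24 + 1/52 + 1/2.4594 = 0.44244; k_eq = 2.2602 N/mm
F = k_eq·δ = 2.2602·7.6 = 17.177 N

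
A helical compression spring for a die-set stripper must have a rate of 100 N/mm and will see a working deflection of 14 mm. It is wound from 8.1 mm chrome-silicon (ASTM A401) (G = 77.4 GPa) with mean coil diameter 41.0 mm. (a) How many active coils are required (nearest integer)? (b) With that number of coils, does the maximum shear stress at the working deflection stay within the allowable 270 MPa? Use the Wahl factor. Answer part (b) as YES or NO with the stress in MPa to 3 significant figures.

N_a = Gd⁴/(8D³k) = (77.4×10³)(8.1⁴)/(8·41.0³·100) = 6.043 → N_a = 6
Actual rate k = Gd⁴/(8D³·6) = 100.71 N/mm
Working load F = kδ = 100.71·14 = 1410 N
C = 41.0/8.1 = 5.0617; K_W = (4C−1)/(4C−4)+0.615/C = 1.3062
τ_max = K_W·8FD/(πd³) = 1.3062·277 = 361.81 MPa
τ_max > 270 MPa → exceeds allowable

(a) 6 coils; (b) NO, τ_max = 362 MPa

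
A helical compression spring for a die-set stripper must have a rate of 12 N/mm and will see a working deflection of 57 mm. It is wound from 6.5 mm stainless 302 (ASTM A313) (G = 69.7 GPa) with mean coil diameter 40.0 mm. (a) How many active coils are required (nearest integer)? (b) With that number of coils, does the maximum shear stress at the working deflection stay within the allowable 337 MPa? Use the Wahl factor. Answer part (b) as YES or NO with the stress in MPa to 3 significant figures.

N_a = Gd⁴/(8D³k) = (69.7×10³)(6.5⁴)/(8·40.0³·12) = 20.25 → N_a = 20
Actual rate k = Gd⁴/(8D³·20) = 12.15 N/mm
Working load F = kδ = 12.15·57 = 692.57 N
C = 40.0/6.5 = 6.1538; K_W = (4C−1)/(4C−4)+0.615/C = 1.2455
τ_max = K_W·8FD/(πd³) = 1.2455·256.87 = 319.93 MPa
τ_max ≤ 337 MPa → acceptable

(a) 20 coils; (b) YES, τ_max = 320 MPa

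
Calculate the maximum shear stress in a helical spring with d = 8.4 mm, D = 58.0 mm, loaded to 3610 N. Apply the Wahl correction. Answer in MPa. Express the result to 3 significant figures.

Spring index C = D/d = 58.0/8.4 = 6.9048
K_W = (4C−1)/(4C−4) + 0.615/C = 26.619/23.619 + 0.0891 = 1.2161
τ₀ = 8FD/(πd³) = 8·3610·58.0/(π·8.4³) = 1.67504e+06/1862 = 899.58 MPa
τ_max = K·τ₀ = 1.2161 × 899.58 = 1094 MPa

1090 MPa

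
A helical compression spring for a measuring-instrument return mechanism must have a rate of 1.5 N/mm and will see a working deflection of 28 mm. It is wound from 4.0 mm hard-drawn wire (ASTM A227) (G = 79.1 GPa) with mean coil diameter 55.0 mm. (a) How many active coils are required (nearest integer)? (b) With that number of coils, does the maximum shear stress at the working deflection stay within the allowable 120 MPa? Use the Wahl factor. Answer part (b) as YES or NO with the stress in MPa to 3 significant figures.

N_a = Gd⁴/(8D³k) = (79.1×10³)(4.0⁴)/(8·55.0³·1.5) = 10.14 → N_a = 10
Actual rate k = Gd⁴/(8D³·10) = 1.5214 N/mm
Working load F = kδ = 1.5214·28 = 42.599 N
C = 55.0/4.0 = 13.7500; K_W = (4C−1)/(4C−4)+0.615/C = 1.1036
τ_max = K_W·8FD/(πd³) = 1.1036·93.222 = 102.88 MPa
τ_max ≤ 120 MPa → acceptable

(a) 10 coils; (b) YES, τ_max = 103 MPa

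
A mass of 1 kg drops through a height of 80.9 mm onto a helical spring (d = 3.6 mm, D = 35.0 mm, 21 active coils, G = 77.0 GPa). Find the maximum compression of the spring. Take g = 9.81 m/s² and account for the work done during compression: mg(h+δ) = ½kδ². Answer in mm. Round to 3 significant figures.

k = Gd⁴/(8D³N_a) = (77.0×10³)(3.6⁴)/(8·35.0³·21) = 1.7955 N/mm
W = mg = 1 × 9.81 = 9.81 N
½kδ² − Wδ − Wh = 0 → δ = (W + √(W² + 2kWh))/k
δ = (9.81 + √(96.236 + 2849.93))/1.7955 = (9.81 + 54.279)/1.7955 = 35.694 mm

35.7 mm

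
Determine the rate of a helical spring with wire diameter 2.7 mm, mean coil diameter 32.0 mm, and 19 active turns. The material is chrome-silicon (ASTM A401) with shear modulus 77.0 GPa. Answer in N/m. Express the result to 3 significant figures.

822 N/m

k = Gd⁴/(8D³N_a) = (77.0×10³ × 2.7⁴) / (8 × 32.0³ × 19)
  = 4.0921e+06 / 4.98074e+06 = 0.82158 N/mm = 821.58 N/m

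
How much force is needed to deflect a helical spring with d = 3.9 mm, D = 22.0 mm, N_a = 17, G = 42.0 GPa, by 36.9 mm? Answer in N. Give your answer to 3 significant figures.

k = Gd⁴/(8D³N_a) = (42.0×10³)(3.9⁴)/(8·22.0³·17) = 6.7097 N/mm
F = k·δ = 6.7097 × 36.9 = 247.59 N

248 N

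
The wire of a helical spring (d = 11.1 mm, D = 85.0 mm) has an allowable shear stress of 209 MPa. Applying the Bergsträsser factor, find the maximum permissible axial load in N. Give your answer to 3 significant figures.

1120 N

C = D/d = 85.0/11.1 = 7.6577
K_B = (4C+2)/(4C−3) = 32.631/27.631 = 1.1810
τ_max = K·8FD/(πd³) → F_max = τ_allow·πd³/(8DK)
F_max = 209·π·11.1³/(8·85.0·1.1810) = 8.9798e+05/803.05 = 1118.2 N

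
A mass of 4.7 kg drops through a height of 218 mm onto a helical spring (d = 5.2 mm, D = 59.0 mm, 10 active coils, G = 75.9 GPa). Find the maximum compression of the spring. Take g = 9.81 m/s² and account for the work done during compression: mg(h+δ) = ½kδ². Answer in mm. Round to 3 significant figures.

k = Gd⁴/(8D³N_a) = (75.9×10³)(5.2⁴)/(8·59.0³·10) = 3.3776 N/mm
W = mg = 4.7 × 9.81 = 46.107 N
½kδ² − Wδ − Wh = 0 → δ = (W + √(W² + 2kWh))/k
δ = (46.107 + √(2125.9 + 67898.9))/3.3776 = (46.107 + 264.62)/3.3776 = 91.997 mm

92.0 mm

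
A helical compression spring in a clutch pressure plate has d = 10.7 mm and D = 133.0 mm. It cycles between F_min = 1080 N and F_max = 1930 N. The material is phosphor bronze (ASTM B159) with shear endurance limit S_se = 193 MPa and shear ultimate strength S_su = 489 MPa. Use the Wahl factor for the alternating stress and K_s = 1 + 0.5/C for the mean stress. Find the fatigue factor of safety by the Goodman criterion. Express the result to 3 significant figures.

0.639

C = D/d = 133.0/10.7 = 12.4299; K_W = (4C−1)/(4C−4)+0.615/C = 1.1151; K_s = 1+0.5/C = 1.0402
F_a = (F_max−F_min)/2 = 425 N; F_m = (F_max+F_min)/2 = 1505 N
τ_a = K_W·8F_aD/(πd³) = 1.1151 × 117.5 = 131.02 MPa
τ_m = K_s·8F_mD/(πd³) = 1.0402 × 416.08 = 432.82 MPa
Goodman: 1/n_f = τ_a/S_se + τ_m/S_su = 131.02/193 + 432.82/489 = 0.67887 + 0.88511 = 1.564
n_f = 1/1.564 = 0.6394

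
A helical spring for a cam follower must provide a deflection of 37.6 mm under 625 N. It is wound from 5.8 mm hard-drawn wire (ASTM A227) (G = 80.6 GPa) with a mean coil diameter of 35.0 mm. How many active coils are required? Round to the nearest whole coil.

16

Required rate k = F/δ = 625/37.6 = 16.622 N/mm
N_a = Gd⁴/(8D³k) = (80.6×10³ × 5.8⁴)/(8 × 35.0³ × 16.622)
    = 9.1211e+07 / 5.70146e+06 = 16 → 16 coils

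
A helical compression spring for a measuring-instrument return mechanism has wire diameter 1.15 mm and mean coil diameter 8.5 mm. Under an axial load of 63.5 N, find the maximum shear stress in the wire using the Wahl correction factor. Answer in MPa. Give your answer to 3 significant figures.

Spring index C = D/d = 8.5/1.15 = 7.3913
K_W = (4C−1)/(4C−4) + 0.615/C = 28.565/25.565 + 0.0832 = 1.2006
τ₀ = 8FD/(πd³) = 8·63.5·8.5/(π·1.15³) = 4318/4.778 = 903.73 MPa
τ_max = K·τ₀ = 1.2006 × 903.73 = 1085 MPa

1080 MPa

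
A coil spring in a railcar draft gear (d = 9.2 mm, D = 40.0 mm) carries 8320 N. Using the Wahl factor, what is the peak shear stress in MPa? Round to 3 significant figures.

1490 MPa

Spring index C = D/d = 40.0/9.2 = 4.3478
K_W = (4C−1)/(4C−4) + 0.615/C = 16.391/13.391 + 0.1414 = 1.3655
τ₀ = 8FD/(πd³) = 8·8320·40.0/(π·9.2³) = 2.6624e+06/2446.3 = 1088.3 MPa
τ_max = K·τ₀ = 1.3655 × 1088.3 = 1486.1 MPa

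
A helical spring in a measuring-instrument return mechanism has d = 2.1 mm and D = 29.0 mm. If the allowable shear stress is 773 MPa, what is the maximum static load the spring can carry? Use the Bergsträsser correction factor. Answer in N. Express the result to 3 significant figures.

C = D/d = 29.0/2.1 = 13.8095
K_B = (4C+2)/(4C−3) = 57.238/52.238 = 1.0957
τ_max = K·8FD/(πd³) → F_max = τ_allow·πd³/(8DK)
F_max = 773·π·2.1³/(8·29.0·1.0957) = 22490/254.21 = 88.471 N

88.5 N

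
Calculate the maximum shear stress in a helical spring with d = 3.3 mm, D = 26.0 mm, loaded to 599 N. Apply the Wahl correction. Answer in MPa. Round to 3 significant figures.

Spring index C = D/d = 26.0/3.3 = 7.8788
K_W = (4C−1)/(4C−4) + 0.615/C = 30.515/27.515 + 0.0781 = 1.1871
τ₀ = 8FD/(πd³) = 8·599·26.0/(π·3.3³) = 124592/112.9 = 1103.6 MPa
τ_max = K·τ₀ = 1.1871 × 1103.6 = 1310 MPa

1310 MPa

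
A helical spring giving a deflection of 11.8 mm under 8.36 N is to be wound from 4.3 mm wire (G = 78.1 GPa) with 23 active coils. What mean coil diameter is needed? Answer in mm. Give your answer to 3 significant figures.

58.9 mm

Required rate k = F/δ = 8.36/11.8 = 0.70847 N/mm
D = (Gd⁴/(8N_a·k))^(1/3) = (78.1×10³·4.3⁴/(8·23·0.70847))^(1/3)
  = (204825)^(1/3) = 58.9469 mm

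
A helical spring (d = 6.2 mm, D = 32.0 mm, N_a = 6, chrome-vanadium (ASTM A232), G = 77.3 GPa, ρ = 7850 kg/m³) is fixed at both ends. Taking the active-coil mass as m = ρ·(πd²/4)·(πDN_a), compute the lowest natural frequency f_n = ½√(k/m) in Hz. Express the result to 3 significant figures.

k = Gd⁴/(8D³N_a) = (77.3×10³)(6.2⁴)/(8·32.0³·6) = 72.62 N/mm = 72620 N/m
Wire length L = πDN_a = π·32.0·6 = 603.19 mm
m = ρ·(πd²/4)·L = 7850 × 30.191×10⁻⁶ m² × 0.60319 m = 0.14295 kg
f_n = ½√(k/m) = 0.5·√(72620/0.14295) = 0.5·√(5.08e+05) = 356.37 Hz

356 Hz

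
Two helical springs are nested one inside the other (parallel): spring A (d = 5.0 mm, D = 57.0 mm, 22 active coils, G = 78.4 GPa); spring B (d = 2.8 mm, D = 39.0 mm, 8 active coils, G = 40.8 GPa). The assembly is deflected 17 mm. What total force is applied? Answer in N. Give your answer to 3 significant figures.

k_A = Gd⁴/(8D³N_a) = (78.4×10³)(5.0⁴)/(8·57.0³·22) = 1.5033 N/mm
k_B = Gd⁴/(8D³N_a) = (40.8×10³)(2.8⁴)/(8·39.0³·8) = 0.66057 N/mm
Parallel: k_eq = 1.5033 + 0.66057 = 2.1639 N/mm
F = k_eq·δ = 2.1639·17 = 36.787 N

36.8 N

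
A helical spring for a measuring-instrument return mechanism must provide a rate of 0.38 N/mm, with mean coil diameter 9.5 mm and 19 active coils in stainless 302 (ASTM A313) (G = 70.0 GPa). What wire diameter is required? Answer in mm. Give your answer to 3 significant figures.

0.917 mm

d = (8D³N_a·k / G)^(1/4) = (8·9.5³·19·0.38 / (70.0×10³))^0.25
  = (0.70746)^0.25 = 0.9171 mm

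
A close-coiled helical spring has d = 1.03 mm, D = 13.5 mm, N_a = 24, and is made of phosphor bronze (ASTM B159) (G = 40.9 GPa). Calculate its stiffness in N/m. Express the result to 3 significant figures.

97.4 N/m

k = Gd⁴/(8D³N_a) = (40.9×10³ × 1.03⁴) / (8 × 13.5³ × 24)
  = 46033.3 / 472392 = 0.097447 N/mm = 97.447 N/m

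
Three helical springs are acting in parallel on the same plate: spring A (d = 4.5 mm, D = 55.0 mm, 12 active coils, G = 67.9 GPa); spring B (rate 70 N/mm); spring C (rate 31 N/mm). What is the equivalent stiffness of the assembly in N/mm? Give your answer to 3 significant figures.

k_A = Gd⁴/(8D³N_a) = (67.9×10³)(4.5⁴)/(8·55.0³·12) = 1.7433 N/mm
Parallel: k_eq = 1.7433 + 70 + 31 = 102.74 N/mm

103 N/mm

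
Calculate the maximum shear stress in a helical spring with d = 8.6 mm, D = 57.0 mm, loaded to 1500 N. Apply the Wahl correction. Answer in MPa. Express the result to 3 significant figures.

420 MPa

Spring index C = D/d = 57.0/8.6 = 6.6279
K_W = (4C−1)/(4C−4) + 0.615/C = 25.512/22.512 + 0.0928 = 1.2261
τ₀ = 8FD/(πd³) = 8·1500·57.0/(π·8.6³) = 684000/1998.2 = 342.3 MPa
τ_max = K·τ₀ = 1.2261 × 342.3 = 419.68 MPa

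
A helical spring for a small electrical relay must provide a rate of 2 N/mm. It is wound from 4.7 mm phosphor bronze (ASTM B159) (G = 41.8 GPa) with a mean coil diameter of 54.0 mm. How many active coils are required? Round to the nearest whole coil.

8

N_a = Gd⁴/(8D³k) = (41.8×10³ × 4.7⁴)/(8 × 54.0³ × 2)
    = 2.03971e+07 / 2.51942e+06 = 8.096 → 8 coils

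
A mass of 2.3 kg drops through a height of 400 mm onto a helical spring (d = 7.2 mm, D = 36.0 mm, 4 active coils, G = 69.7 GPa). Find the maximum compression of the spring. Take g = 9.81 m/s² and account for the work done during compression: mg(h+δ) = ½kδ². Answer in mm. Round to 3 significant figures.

k = Gd⁴/(8D³N_a) = (69.7×10³)(7.2⁴)/(8·36.0³·4) = 125.46 N/mm
W = mg = 2.3 × 9.81 = 22.563 N
½kδ² − Wδ − Wh = 0 → δ = (W + √(W² + 2kWh))/k
δ = (22.563 + √(509.09 + 2.2646e+06))/125.46 = (22.563 + 1505)/125.46 = 12.176 mm

12.2 mm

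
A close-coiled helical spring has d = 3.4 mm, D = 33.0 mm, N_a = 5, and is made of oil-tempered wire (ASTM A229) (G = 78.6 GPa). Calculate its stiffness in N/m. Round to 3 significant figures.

7310 N/m

k = Gd⁴/(8D³N_a) = (78.6×10³ × 3.4⁴) / (8 × 33.0³ × 5)
  = 1.05036e+07 / 1.43748e+06 = 7.307 N/mm = 7307 N/m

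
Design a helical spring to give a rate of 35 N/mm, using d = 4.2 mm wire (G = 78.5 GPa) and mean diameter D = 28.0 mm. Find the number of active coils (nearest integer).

N_a = Gd⁴/(8D³k) = (78.5×10³ × 4.2⁴)/(8 × 28.0³ × 35)
    = 2.44268e+07 / 6.14656e+06 = 3.974 → 4 coils

4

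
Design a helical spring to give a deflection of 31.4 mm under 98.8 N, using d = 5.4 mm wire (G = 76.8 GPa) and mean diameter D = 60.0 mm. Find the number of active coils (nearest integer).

Required rate k = F/δ = 98.8/31.4 = 3.1465 N/mm
N_a = Gd⁴/(8D³k) = (76.8×10³ × 5.4⁴)/(8 × 60.0³ × 3.1465)
    = 6.53035e+07 / 5.43715e+06 = 12.01 → 12 coils

12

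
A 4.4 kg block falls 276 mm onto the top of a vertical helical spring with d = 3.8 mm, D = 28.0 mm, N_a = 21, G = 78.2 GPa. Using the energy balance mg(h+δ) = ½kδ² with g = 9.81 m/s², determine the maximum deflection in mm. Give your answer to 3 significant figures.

k = Gd⁴/(8D³N_a) = (78.2×10³)(3.8⁴)/(8·28.0³·21) = 4.4214 N/mm
W = mg = 4.4 × 9.81 = 43.164 N
½kδ² − Wδ − Wh = 0 → δ = (W + √(W² + 2kWh))/k
δ = (43.164 + √(1863.1 + 105346))/4.4214 = (43.164 + 327.43)/4.4214 = 83.818 mm

83.8 mm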